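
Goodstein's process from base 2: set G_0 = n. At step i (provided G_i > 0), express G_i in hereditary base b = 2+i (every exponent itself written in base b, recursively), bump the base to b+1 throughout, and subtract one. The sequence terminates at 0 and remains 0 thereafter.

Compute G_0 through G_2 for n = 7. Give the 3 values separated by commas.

7, 30, 259

G_0 = 7. HB_2(7) = 2^2 + 2 + 1. Bump = 31. G_1 = 30.
G_1 = 30. HB_3(30) = 3^3 + 3. Bump = 260. G_2 = 259.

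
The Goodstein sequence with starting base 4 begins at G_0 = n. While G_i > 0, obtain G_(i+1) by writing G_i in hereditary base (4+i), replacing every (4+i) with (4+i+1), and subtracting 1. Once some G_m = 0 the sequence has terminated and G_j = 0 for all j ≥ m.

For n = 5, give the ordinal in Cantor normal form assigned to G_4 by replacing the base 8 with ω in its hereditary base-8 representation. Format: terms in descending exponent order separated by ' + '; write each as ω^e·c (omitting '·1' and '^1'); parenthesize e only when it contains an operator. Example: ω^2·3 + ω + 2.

base 4: 5 = 4 + 1; at 5: 5 + 1 = 6; next = 5
base 5: 5 = 5; at 6: 6 = 6; next = 5
base 6: 5 = 5; at 7: 5 = 5; next = 4
base 7: 4 = 4; at 8: 4 = 4; next = 3
base 8: 3 = 3; at 9: 3 = 3; next = 2

3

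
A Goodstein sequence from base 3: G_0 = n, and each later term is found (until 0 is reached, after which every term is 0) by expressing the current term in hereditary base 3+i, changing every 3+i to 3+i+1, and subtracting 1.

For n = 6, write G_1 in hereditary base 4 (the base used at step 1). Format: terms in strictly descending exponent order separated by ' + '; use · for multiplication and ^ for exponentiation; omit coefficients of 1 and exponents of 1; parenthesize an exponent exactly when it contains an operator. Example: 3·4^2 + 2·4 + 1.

G_0=6  [base 3] 2·3  →[3↦4]→  2·4 = 8  −1 ⇒ G_1=7
G_1=7  [base 4] 4 + 3  →[4↦5]→  5 + 3 = 8  −1 ⇒ G_2=7

4 + 3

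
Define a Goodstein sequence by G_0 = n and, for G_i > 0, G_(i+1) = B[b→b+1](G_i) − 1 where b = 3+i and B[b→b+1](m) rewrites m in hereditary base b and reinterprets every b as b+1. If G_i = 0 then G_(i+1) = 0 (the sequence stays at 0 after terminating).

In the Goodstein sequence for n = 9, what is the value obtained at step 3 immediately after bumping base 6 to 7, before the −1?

i=0: 9 = 3^2 (b=3); 3→4: 4^2 = 16; 16−1 = 15
i=1: 15 = 3·4 + 3 (b=4); 4→5: 3·5 + 3 = 18; 18−1 = 17
i=2: 17 = 3·5 + 2 (b=5); 5→6: 3·6 + 2 = 20; 20−1 = 19
i=3: 19 = 3·6 + 1 (b=6); 6→7: 3·7 + 1 = 22; 22−1 = 21

22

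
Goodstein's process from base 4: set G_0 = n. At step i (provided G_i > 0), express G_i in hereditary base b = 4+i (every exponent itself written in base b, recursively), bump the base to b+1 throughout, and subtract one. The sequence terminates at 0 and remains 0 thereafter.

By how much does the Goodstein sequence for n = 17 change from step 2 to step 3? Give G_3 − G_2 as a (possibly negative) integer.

G_0=17  [base 4] 4^2 + 1  →[4↦5]→  5^2 + 1 = 26  −1 ⇒ G_1=25
G_1=25  [base 5] 5^2  →[5↦6]→  6^2 = 36  −1 ⇒ G_2=35
G_2=35  [base 6] 5·6 + 5  →[6↦7]→  5·7 + 5 = 40  −1 ⇒ G_3=39

4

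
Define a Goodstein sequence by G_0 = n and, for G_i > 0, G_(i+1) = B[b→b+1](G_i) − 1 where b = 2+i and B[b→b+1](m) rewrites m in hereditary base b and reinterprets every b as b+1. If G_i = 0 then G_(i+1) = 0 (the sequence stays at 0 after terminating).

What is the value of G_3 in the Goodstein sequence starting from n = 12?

[0] 12 ≡ 2^(2 + 1) + 2^2 (base 2). Lift 3: 108. −1: 107.
[1] 107 ≡ 3^(3 + 1) + 2·3^2 + 2·3 + 2 (base 3). Lift 4: 1066. −1: 1065.
[2] 1065 ≡ 4^(4 + 1) + 2·4^2 + 2·4 + 1 (base 4). Lift 5: 15686. −1: 15685.

15685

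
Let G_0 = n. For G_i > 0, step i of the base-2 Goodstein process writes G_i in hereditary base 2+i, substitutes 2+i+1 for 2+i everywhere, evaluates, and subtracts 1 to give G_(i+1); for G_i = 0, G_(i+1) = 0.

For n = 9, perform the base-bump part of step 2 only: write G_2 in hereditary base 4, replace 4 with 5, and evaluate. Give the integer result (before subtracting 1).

9843

9 —HB2→ 2^(2 + 1) + 1 —bump→ 3^(3 + 1) + 1 = 82 —(−1)→ 81
81 —HB3→ 3^(3 + 1) —bump→ 4^(4 + 1) = 1024 —(−1)→ 1023
1023 —HB4→ 3·4^4 + 3·4^3 + 3·4^2 + 3·4 + 3 —bump→ 3·5^5 + 3·5^3 + 3·5^2 + 3·5 + 3 = 9843 —(−1)→ 9842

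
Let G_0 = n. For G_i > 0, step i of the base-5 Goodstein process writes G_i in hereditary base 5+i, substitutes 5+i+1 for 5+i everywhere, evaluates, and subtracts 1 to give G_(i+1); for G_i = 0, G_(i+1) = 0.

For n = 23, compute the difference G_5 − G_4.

2

G_0=23  [base 5] 4·5 + 3  →[5↦6]→  4·6 + 3 = 27  −1 ⇒ G_1=26
G_1=26  [base 6] 4·6 + 2  →[6↦7]→  4·7 + 2 = 30  −1 ⇒ G_2=29
G_2=29  [base 7] 4·7 + 1  →[7↦8]→  4·8 + 1 = 33  −1 ⇒ G_3=32
G_3=32  [base 8] 4·8  →[8↦9]→  4·9 = 36  −1 ⇒ G_4=35
G_4=35  [base 9] 3·9 + 8  →[9↦10]→  3·10 + 8 = 38  −1 ⇒ G_5=37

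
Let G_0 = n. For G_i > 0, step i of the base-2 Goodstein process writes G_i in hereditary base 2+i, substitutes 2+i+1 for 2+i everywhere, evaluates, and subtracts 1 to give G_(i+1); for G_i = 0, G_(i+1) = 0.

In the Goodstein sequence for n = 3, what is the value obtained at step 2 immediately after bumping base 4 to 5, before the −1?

3

G_0 = 3. HB_2(3) = 2 + 1. Bump = 4. G_1 = 3.
G_1 = 3. HB_3(3) = 3. Bump = 4. G_2 = 3.
G_2 = 3. HB_4(3) = 3. Bump = 3. G_3 = 2.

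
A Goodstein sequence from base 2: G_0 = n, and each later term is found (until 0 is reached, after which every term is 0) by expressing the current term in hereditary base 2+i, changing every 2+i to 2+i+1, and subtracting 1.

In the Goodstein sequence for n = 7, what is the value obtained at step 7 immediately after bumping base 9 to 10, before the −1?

i=0: 7 = 2^2 + 2 + 1 (b=2); 2→3: 3^3 + 3 + 1 = 31; 31−1 = 30
i=1: 30 = 3^3 + 3 (b=3); 3→4: 4^4 + 4 = 260; 260−1 = 259
i=2: 259 = 4^4 + 3 (b=4); 4→5: 5^5 + 3 = 3128; 3128−1 = 3127
i=3: 3127 = 5^5 + 2 (b=5); 5→6: 6^6 + 2 = 46658; 46658−1 = 46657
i=4: 46657 = 6^6 + 1 (b=6); 6→7: 7^7 + 1 = 823544; 823544−1 = 823543
i=5: 823543 = 7^7 (b=7); 7→8: 8^8 = 16777216; 16777216−1 = 16777215
i=6: 16777215 = 7·8^7 + 7·8^6 + 7·8^5 + 7·8^4 + 7·8^3 + 7·8^2 + 7·8 + 7 (b=8); 8→9: 7·9^7 + 7·9^6 + 7·9^5 + 7·9^4 + 7·9^3 + 7·9^2 + 7·9 + 7 = 37665880; 37665880−1 = 37665879

77777776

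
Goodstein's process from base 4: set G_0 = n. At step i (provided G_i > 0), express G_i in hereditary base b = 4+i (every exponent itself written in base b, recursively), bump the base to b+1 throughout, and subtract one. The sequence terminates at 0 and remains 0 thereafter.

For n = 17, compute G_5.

step 0: 17 = 4^2 + 1; sub 5 for 4: 5^2 + 1; = 26; G_1 = 26−1 = 25
step 1: 25 = 5^2; sub 6 for 5: 6^2; = 36; G_2 = 36−1 = 35
step 2: 35 = 5·6 + 5; sub 7 for 6: 5·7 + 5; = 40; G_3 = 40−1 = 39
step 3: 39 = 5·7 + 4; sub 8 for 7: 5·8 + 4; = 44; G_4 = 44−1 = 43
step 4: 43 = 5·8 + 3; sub 9 for 8: 5·9 + 3; = 48; G_5 = 48−1 = 47
step 5: 47 = 5·9 + 2; sub 10 for 9: 5·10 + 2; = 52; G_6 = 52−1 = 51

47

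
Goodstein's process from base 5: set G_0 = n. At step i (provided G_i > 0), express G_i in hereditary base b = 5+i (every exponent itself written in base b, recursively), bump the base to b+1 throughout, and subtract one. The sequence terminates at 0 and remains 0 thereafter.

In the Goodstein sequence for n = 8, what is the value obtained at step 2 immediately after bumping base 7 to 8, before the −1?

8 —HB5→ 5 + 3 —bump→ 6 + 3 = 9 —(−1)→ 8
8 —HB6→ 6 + 2 —bump→ 7 + 2 = 9 —(−1)→ 8

9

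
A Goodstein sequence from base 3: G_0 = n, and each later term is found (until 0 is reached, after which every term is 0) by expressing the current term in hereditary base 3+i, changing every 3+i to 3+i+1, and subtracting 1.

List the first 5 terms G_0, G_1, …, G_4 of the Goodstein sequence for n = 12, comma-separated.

G_0 = 12. HB_3(12) = 3^2 + 3. Bump = 20. G_1 = 19.
G_1 = 19. HB_4(19) = 4^2 + 3. Bump = 28. G_2 = 27.
G_2 = 27. HB_5(27) = 5^2 + 2. Bump = 38. G_3 = 37.
G_3 = 37. HB_6(37) = 6^2 + 1. Bump = 50. G_4 = 49.

12, 19, 27, 37, 49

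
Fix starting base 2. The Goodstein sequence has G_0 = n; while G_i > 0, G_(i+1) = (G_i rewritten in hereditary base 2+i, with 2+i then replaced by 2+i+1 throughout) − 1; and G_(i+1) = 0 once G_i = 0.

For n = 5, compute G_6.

1751

(0) 5|_2 = 2^2 + 1 ↦ 3^3 + 1|_3 = 28 ⇒ 27
(1) 27|_3 = 3^3 ↦ 4^4|_4 = 256 ⇒ 255
(2) 255|_4 = 3·4^3 + 3·4^2 + 3·4 + 3 ↦ 3·5^3 + 3·5^2 + 3·5 + 3|_5 = 468 ⇒ 467
(3) 467|_5 = 3·5^3 + 3·5^2 + 3·5 + 2 ↦ 3·6^3 + 3·6^2 + 3·6 + 2|_6 = 776 ⇒ 775
(4) 775|_6 = 3·6^3 + 3·6^2 + 3·6 + 1 ↦ 3·7^3 + 3·7^2 + 3·7 + 1|_7 = 1198 ⇒ 1197
(5) 1197|_7 = 3·7^3 + 3·7^2 + 3·7 ↦ 3·8^3 + 3·8^2 + 3·8|_8 = 1752 ⇒ 1751
(6) 1751|_8 = 3·8^3 + 3·8^2 + 2·8 + 7 ↦ 3·9^3 + 3·9^2 + 2·9 + 7|_9 = 2455 ⇒ 2454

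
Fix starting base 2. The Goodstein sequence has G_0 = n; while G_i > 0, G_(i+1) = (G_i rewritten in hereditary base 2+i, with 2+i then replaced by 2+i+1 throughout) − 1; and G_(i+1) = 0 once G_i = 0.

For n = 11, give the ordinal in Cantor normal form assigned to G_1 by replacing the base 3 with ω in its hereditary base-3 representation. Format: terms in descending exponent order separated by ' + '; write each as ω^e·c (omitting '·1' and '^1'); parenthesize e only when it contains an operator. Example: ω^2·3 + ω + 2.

ω^(ω + 1) + ω

(0) 11|_2 = 2^(2 + 1) + 2 + 1 ↦ 3^(3 + 1) + 3 + 1|_3 = 85 ⇒ 84
(1) 84|_3 = 3^(3 + 1) + 3 ↦ 4^(4 + 1) + 4|_4 = 1028 ⇒ 1027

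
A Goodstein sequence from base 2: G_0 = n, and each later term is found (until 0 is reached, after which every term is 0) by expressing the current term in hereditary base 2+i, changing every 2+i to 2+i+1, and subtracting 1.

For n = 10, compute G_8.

step 0: 10 = 2^(2 + 1) + 2; sub 3 for 2: 3^(3 + 1) + 3; = 84; G_1 = 84−1 = 83
step 1: 83 = 3^(3 + 1) + 2; sub 4 for 3: 4^(4 + 1) + 2; = 1026; G_2 = 1026−1 = 1025
step 2: 1025 = 4^(4 + 1) + 1; sub 5 for 4: 5^(5 + 1) + 1; = 15626; G_3 = 15626−1 = 15625
step 3: 15625 = 5^(5 + 1); sub 6 for 5: 6^(6 + 1); = 279936; G_4 = 279936−1 = 279935
step 4: 279935 = 5·6^6 + 5·6^5 + 5·6^4 + 5·6^3 + 5·6^2 + 5·6 + 5; sub 7 for 6: 5·7^7 + 5·7^5 + 5·7^4 + 5·7^3 + 5·7^2 + 5·7 + 5; = 4215755; G_5 = 4215755−1 = 4215754
step 5: 4215754 = 5·7^7 + 5·7^5 + 5·7^4 + 5·7^3 + 5·7^2 + 5·7 + 4; sub 8 for 7: 5·8^8 + 5·8^5 + 5·8^4 + 5·8^3 + 5·8^2 + 5·8 + 4; = 84073324; G_6 = 84073324−1 = 84073323
step 6: 84073323 = 5·8^8 + 5·8^5 + 5·8^4 + 5·8^3 + 5·8^2 + 5·8 + 3; sub 9 for 8: 5·9^9 + 5·9^5 + 5·9^4 + 5·9^3 + 5·9^2 + 5·9 + 3; = 1937434593; G_7 = 1937434593−1 = 1937434592
step 7: 1937434592 = 5·9^9 + 5·9^5 + 5·9^4 + 5·9^3 + 5·9^2 + 5·9 + 2; sub 10 for 9: 5·10^10 + 5·10^5 + 5·10^4 + 5·10^3 + 5·10^2 + 5·10 + 2; = 50000555552; G_8 = 50000555552−1 = 50000555551

50000555551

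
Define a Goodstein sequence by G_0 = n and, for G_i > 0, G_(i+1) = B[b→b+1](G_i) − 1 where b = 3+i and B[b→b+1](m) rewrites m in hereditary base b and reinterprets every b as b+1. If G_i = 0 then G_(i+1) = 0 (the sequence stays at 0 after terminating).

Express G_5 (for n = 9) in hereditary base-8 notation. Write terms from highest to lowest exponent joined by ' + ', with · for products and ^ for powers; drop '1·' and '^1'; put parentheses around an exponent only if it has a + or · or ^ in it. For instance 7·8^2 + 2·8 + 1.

2·8 + 7

(0) 9|_3 = 3^2 ↦ 4^2|_4 = 16 ⇒ 15
(1) 15|_4 = 3·4 + 3 ↦ 3·5 + 3|_5 = 18 ⇒ 17
(2) 17|_5 = 3·5 + 2 ↦ 3·6 + 2|_6 = 20 ⇒ 19
(3) 19|_6 = 3·6 + 1 ↦ 3·7 + 1|_7 = 22 ⇒ 21
(4) 21|_7 = 3·7 ↦ 3·8|_8 = 24 ⇒ 23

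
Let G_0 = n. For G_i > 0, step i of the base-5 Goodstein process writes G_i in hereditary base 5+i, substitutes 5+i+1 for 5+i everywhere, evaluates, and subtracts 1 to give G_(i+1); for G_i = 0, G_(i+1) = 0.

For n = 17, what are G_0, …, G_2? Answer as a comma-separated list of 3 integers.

i=0: 17 = 3·5 + 2 (b=5); 5→6: 3·6 + 2 = 20; 20−1 = 19
i=1: 19 = 3·6 + 1 (b=6); 6→7: 3·7 + 1 = 22; 22−1 = 21

17, 19, 21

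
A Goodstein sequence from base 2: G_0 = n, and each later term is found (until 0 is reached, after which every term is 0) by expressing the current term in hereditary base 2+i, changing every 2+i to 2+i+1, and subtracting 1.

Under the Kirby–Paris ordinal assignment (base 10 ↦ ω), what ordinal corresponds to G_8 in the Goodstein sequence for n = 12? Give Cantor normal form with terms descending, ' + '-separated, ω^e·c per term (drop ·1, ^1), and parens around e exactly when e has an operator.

G_0 = 12. HB_2(12) = 2^(2 + 1) + 2^2. Bump = 108. G_1 = 107.
G_1 = 107. HB_3(107) = 3^(3 + 1) + 2·3^2 + 2·3 + 2. Bump = 1066. G_2 = 1065.
G_2 = 1065. HB_4(1065) = 4^(4 + 1) + 2·4^2 + 2·4 + 1. Bump = 15686. G_3 = 15685.
G_3 = 15685. HB_5(15685) = 5^(5 + 1) + 2·5^2 + 2·5. Bump = 280020. G_4 = 280019.
G_4 = 280019. HB_6(280019) = 6^(6 + 1) + 2·6^2 + 6 + 5. Bump = 5764911. G_5 = 5764910.
G_5 = 5764910. HB_7(5764910) = 7^(7 + 1) + 2·7^2 + 7 + 4. Bump = 134217868. G_6 = 134217867.
G_6 = 134217867. HB_8(134217867) = 8^(8 + 1) + 2·8^2 + 8 + 3. Bump = 3486784575. G_7 = 3486784574.
G_7 = 3486784574. HB_9(3486784574) = 9^(9 + 1) + 2·9^2 + 9 + 2. Bump = 100000000212. G_8 = 100000000211.
G_8 = 100000000211. HB_10(100000000211) = 10^(10 + 1) + 2·10^2 + 10 + 1. Bump = 3138428376975. G_9 = 3138428376974.

ω^(ω + 1) + ω^2·2 + ω + 1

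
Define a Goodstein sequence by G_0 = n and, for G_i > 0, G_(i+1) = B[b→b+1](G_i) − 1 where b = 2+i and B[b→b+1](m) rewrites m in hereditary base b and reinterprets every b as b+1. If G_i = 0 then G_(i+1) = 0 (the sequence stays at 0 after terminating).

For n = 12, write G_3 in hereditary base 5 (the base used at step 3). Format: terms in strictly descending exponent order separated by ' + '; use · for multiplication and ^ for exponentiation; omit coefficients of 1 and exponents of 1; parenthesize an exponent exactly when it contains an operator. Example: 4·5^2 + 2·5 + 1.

(0) 12|_2 = 2^(2 + 1) + 2^2 ↦ 3^(3 + 1) + 3^3|_3 = 108 ⇒ 107
(1) 107|_3 = 3^(3 + 1) + 2·3^2 + 2·3 + 2 ↦ 4^(4 + 1) + 2·4^2 + 2·4 + 2|_4 = 1066 ⇒ 1065
(2) 1065|_4 = 4^(4 + 1) + 2·4^2 + 2·4 + 1 ↦ 5^(5 + 1) + 2·5^2 + 2·5 + 1|_5 = 15686 ⇒ 15685
(3) 15685|_5 = 5^(5 + 1) + 2·5^2 + 2·5 ↦ 6^(6 + 1) + 2·6^2 + 2·6|_6 = 280020 ⇒ 280019

5^(5 + 1) + 2·5^2 + 2·5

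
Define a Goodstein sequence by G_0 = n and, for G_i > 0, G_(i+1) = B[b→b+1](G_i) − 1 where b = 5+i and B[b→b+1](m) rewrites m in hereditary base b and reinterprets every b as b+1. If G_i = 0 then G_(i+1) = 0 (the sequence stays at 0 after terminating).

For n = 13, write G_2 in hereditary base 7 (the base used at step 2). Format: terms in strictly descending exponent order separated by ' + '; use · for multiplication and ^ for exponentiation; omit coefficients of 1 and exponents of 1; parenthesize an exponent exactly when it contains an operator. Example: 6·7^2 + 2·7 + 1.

2·7 + 1

[0] 13 ≡ 2·5 + 3 (base 5). Lift 6: 15. −1: 14.
[1] 14 ≡ 2·6 + 2 (base 6). Lift 7: 16. −1: 15.
[2] 15 ≡ 2·7 + 1 (base 7). Lift 8: 17. −1: 16.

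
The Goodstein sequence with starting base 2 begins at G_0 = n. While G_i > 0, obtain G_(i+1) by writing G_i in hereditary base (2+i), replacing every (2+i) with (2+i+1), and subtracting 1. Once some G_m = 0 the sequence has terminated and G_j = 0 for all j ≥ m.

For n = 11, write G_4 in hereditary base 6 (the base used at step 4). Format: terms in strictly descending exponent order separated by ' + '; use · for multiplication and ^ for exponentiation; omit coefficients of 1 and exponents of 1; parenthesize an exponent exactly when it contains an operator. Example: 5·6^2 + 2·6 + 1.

6^(6 + 1) + 1

step 0: 11 = 2^(2 + 1) + 2 + 1; sub 3 for 2: 3^(3 + 1) + 3 + 1; = 85; G_1 = 85−1 = 84
step 1: 84 = 3^(3 + 1) + 3; sub 4 for 3: 4^(4 + 1) + 4; = 1028; G_2 = 1028−1 = 1027
step 2: 1027 = 4^(4 + 1) + 3; sub 5 for 4: 5^(5 + 1) + 3; = 15628; G_3 = 15628−1 = 15627
step 3: 15627 = 5^(5 + 1) + 2; sub 6 for 5: 6^(6 + 1) + 2; = 279938; G_4 = 279938−1 = 279937
step 4: 279937 = 6^(6 + 1) + 1; sub 7 for 6: 7^(7 + 1) + 1; = 5764802; G_5 = 5764802−1 = 5764801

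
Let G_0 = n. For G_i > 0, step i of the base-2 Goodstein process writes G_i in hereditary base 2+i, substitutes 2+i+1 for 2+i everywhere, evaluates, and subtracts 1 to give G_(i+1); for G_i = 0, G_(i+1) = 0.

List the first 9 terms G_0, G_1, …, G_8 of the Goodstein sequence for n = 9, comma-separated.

9, 81, 1023, 9842, 140743, 2471826, 50333399, 1162263921, 30000003325

G_0=9  [base 2] 2^(2 + 1) + 1  →[2↦3]→  3^(3 + 1) + 1 = 82  −1 ⇒ G_1=81
G_1=81  [base 3] 3^(3 + 1)  →[3↦4]→  4^(4 + 1) = 1024  −1 ⇒ G_2=1023
G_2=1023  [base 4] 3·4^4 + 3·4^3 + 3·4^2 + 3·4 + 3  →[4↦5]→  3·5^5 + 3·5^3 + 3·5^2 + 3·5 + 3 = 9843  −1 ⇒ G_3=9842
G_3=9842  [base 5] 3·5^5 + 3·5^3 + 3·5^2 + 3·5 + 2  →[5↦6]→  3·6^6 + 3·6^3 + 3·6^2 + 3·6 + 2 = 140744  −1 ⇒ G_4=140743
G_4=140743  [base 6] 3·6^6 + 3·6^3 + 3·6^2 + 3·6 + 1  →[6↦7]→  3·7^7 + 3·7^3 + 3·7^2 + 3·7 + 1 = 2471827  −1 ⇒ G_5=2471826
G_5=2471826  [base 7] 3·7^7 + 3·7^3 + 3·7^2 + 3·7  →[7↦8]→  3·8^8 + 3·8^3 + 3·8^2 + 3·8 = 50333400  −1 ⇒ G_6=50333399
G_6=50333399  [base 8] 3·8^8 + 3·8^3 + 3·8^2 + 2·8 + 7  →[8↦9]→  3·9^9 + 3·9^3 + 3·9^2 + 2·9 + 7 = 1162263922  −1 ⇒ G_7=1162263921
G_7=1162263921  [base 9] 3·9^9 + 3·9^3 + 3·9^2 + 2·9 + 6  →[9↦10]→  3·10^10 + 3·10^3 + 3·10^2 + 2·10 + 6 = 30000003326  −1 ⇒ G_8=30000003325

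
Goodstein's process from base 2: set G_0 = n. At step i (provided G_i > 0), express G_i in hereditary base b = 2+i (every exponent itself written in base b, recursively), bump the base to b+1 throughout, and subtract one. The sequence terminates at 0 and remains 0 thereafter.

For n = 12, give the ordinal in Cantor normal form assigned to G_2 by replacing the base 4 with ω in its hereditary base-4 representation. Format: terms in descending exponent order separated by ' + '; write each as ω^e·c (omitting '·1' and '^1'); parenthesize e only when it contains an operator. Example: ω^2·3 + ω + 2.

[0] 12 ≡ 2^(2 + 1) + 2^2 (base 2). Lift 3: 108. −1: 107.
[1] 107 ≡ 3^(3 + 1) + 2·3^2 + 2·3 + 2 (base 3). Lift 4: 1066. −1: 1065.
[2] 1065 ≡ 4^(4 + 1) + 2·4^2 + 2·4 + 1 (base 4). Lift 5: 15686. −1: 15685.

ω^(ω + 1) + ω^2·2 + ω·2 + 1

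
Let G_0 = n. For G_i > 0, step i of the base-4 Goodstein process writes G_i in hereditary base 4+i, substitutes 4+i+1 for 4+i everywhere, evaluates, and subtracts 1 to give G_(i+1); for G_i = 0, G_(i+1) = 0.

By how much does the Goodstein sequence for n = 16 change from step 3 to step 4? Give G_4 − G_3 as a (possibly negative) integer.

16 —HB4→ 4^2 —bump→ 5^2 = 25 —(−1)→ 24
24 —HB5→ 4·5 + 4 —bump→ 4·6 + 4 = 28 —(−1)→ 27
27 —HB6→ 4·6 + 3 —bump→ 4·7 + 3 = 31 —(−1)→ 30
30 —HB7→ 4·7 + 2 —bump→ 4·8 + 2 = 34 —(−1)→ 33

3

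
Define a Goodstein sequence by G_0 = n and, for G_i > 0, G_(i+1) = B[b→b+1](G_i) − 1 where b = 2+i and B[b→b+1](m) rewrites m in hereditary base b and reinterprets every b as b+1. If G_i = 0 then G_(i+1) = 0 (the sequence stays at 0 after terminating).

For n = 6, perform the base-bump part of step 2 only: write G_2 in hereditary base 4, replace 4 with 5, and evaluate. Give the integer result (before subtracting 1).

i=0: 6 = 2^2 + 2 (b=2); 2→3: 3^3 + 3 = 30; 30−1 = 29
i=1: 29 = 3^3 + 2 (b=3); 3→4: 4^4 + 2 = 258; 258−1 = 257
i=2: 257 = 4^4 + 1 (b=4); 4→5: 5^5 + 1 = 3126; 3126−1 = 3125

3126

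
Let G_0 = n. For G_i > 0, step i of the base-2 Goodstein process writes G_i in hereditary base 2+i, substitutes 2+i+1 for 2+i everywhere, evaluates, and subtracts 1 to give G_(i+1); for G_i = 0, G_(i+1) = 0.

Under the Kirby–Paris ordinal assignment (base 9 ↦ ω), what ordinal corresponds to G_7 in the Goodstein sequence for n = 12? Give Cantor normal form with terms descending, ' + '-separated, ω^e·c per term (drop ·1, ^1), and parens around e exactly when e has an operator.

ω^(ω + 1) + ω^2·2 + ω + 2

(0) 12|_2 = 2^(2 + 1) + 2^2 ↦ 3^(3 + 1) + 3^3|_3 = 108 ⇒ 107
(1) 107|_3 = 3^(3 + 1) + 2·3^2 + 2·3 + 2 ↦ 4^(4 + 1) + 2·4^2 + 2·4 + 2|_4 = 1066 ⇒ 1065
(2) 1065|_4 = 4^(4 + 1) + 2·4^2 + 2·4 + 1 ↦ 5^(5 + 1) + 2·5^2 + 2·5 + 1|_5 = 15686 ⇒ 15685
(3) 15685|_5 = 5^(5 + 1) + 2·5^2 + 2·5 ↦ 6^(6 + 1) + 2·6^2 + 2·6|_6 = 280020 ⇒ 280019
(4) 280019|_6 = 6^(6 + 1) + 2·6^2 + 6 + 5 ↦ 7^(7 + 1) + 2·7^2 + 7 + 5|_7 = 5764911 ⇒ 5764910
(5) 5764910|_7 = 7^(7 + 1) + 2·7^2 + 7 + 4 ↦ 8^(8 + 1) + 2·8^2 + 8 + 4|_8 = 134217868 ⇒ 134217867
(6) 134217867|_8 = 8^(8 + 1) + 2·8^2 + 8 + 3 ↦ 9^(9 + 1) + 2·9^2 + 9 + 3|_9 = 3486784575 ⇒ 3486784574
(7) 3486784574|_9 = 9^(9 + 1) + 2·9^2 + 9 + 2 ↦ 10^(10 + 1) + 2·10^2 + 10 + 2|_10 = 100000000212 ⇒ 100000000211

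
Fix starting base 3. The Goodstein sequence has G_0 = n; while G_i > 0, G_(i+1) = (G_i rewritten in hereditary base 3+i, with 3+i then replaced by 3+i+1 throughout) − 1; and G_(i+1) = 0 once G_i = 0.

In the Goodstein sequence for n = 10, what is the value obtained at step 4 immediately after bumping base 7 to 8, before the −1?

G_0 = 10. HB_3(10) = 3^2 + 1. Bump = 17. G_1 = 16.
G_1 = 16. HB_4(16) = 4^2. Bump = 25. G_2 = 24.
G_2 = 24. HB_5(24) = 4·5 + 4. Bump = 28. G_3 = 27.
G_3 = 27. HB_6(27) = 4·6 + 3. Bump = 31. G_4 = 30.
G_4 = 30. HB_7(30) = 4·7 + 2. Bump = 34. G_5 = 33.

34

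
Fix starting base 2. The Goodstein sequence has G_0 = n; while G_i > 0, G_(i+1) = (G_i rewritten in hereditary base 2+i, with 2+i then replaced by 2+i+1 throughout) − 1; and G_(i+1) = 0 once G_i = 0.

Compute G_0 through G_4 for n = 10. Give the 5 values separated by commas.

i=0: 10 = 2^(2 + 1) + 2 (b=2); 2→3: 3^(3 + 1) + 3 = 84; 84−1 = 83
i=1: 83 = 3^(3 + 1) + 2 (b=3); 3→4: 4^(4 + 1) + 2 = 1026; 1026−1 = 1025
i=2: 1025 = 4^(4 + 1) + 1 (b=4); 4→5: 5^(5 + 1) + 1 = 15626; 15626−1 = 15625
i=3: 15625 = 5^(5 + 1) (b=5); 5→6: 6^(6 + 1) = 279936; 279936−1 = 279935

10, 83, 1025, 15625, 279935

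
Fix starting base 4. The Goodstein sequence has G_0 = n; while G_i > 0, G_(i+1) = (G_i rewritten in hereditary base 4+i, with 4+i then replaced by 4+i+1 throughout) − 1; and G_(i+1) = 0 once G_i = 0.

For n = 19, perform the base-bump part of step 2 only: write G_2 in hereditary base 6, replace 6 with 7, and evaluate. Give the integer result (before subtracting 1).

G_0=19  [base 4] 4^2 + 3  →[4↦5]→  5^2 + 3 = 28  −1 ⇒ G_1=27
G_1=27  [base 5] 5^2 + 2  →[5↦6]→  6^2 + 2 = 38  −1 ⇒ G_2=37
G_2=37  [base 6] 6^2 + 1  →[6↦7]→  7^2 + 1 = 50  −1 ⇒ G_3=49

50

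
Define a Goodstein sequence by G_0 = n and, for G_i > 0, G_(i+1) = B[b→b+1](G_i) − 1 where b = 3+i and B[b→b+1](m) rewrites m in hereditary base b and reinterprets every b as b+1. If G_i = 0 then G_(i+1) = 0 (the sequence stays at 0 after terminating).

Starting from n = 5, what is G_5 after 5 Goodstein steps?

i=0: 5 = 3 + 2 (b=3); 3→4: 4 + 2 = 6; 6−1 = 5
i=1: 5 = 4 + 1 (b=4); 4→5: 5 + 1 = 6; 6−1 = 5
i=2: 5 = 5 (b=5); 5→6: 6 = 6; 6−1 = 5
i=3: 5 = 5 (b=6); 6→7: 5 = 5; 5−1 = 4
i=4: 4 = 4 (b=7); 7→8: 4 = 4; 4−1 = 3
i=5: 3 = 3 (b=8); 8→9: 3 = 3; 3−1 = 2

3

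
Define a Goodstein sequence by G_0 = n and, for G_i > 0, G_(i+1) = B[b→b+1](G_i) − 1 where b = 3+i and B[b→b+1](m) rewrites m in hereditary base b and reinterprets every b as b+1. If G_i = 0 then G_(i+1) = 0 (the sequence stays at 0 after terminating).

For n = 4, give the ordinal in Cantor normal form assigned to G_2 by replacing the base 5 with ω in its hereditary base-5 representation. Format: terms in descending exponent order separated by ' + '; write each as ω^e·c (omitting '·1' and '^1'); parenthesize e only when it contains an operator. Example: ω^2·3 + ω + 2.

4

G_0 = 4. HB_3(4) = 3 + 1. Bump = 5. G_1 = 4.
G_1 = 4. HB_4(4) = 4. Bump = 5. G_2 = 4.
G_2 = 4. HB_5(4) = 4. Bump = 4. G_3 = 3.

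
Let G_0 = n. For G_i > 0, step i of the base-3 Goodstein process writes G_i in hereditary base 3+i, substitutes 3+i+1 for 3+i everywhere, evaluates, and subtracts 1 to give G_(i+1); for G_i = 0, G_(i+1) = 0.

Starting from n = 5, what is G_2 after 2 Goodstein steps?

5

(0) 5|_3 = 3 + 2 ↦ 4 + 2|_4 = 6 ⇒ 5
(1) 5|_4 = 4 + 1 ↦ 5 + 1|_5 = 6 ⇒ 5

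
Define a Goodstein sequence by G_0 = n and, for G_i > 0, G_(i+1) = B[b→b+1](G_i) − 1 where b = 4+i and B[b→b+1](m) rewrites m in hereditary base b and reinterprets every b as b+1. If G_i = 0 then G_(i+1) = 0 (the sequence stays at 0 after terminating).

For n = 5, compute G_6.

step 0: 5 = 4 + 1; sub 5 for 4: 5 + 1; = 6; G_1 = 6−1 = 5
step 1: 5 = 5; sub 6 for 5: 6; = 6; G_2 = 6−1 = 5
step 2: 5 = 5; sub 7 for 6: 5; = 5; G_3 = 5−1 = 4
step 3: 4 = 4; sub 8 for 7: 4; = 4; G_4 = 4−1 = 3
step 4: 3 = 3; sub 9 for 8: 3; = 3; G_5 = 3−1 = 2
step 5: 2 = 2; sub 10 for 9: 2; = 2; G_6 = 2−1 = 1
step 6: 1 = 1; sub 11 for 10: 1; = 1; G_7 = 1−1 = 0

1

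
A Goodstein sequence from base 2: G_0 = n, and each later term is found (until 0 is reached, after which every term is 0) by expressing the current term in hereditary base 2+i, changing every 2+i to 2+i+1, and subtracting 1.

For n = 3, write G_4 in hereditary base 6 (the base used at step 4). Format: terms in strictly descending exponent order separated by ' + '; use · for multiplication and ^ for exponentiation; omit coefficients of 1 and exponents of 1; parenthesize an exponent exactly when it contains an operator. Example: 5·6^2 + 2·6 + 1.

1

G_0=3  [base 2] 2 + 1  →[2↦3]→  3 + 1 = 4  −1 ⇒ G_1=3
G_1=3  [base 3] 3  →[3↦4]→  4 = 4  −1 ⇒ G_2=3
G_2=3  [base 4] 3  →[4↦5]→  3 = 3  −1 ⇒ G_3=2
G_3=2  [base 5] 2  →[5↦6]→  2 = 2  −1 ⇒ G_4=1
G_4=1  [base 6] 1  →[6↦7]→  1 = 1  −1 ⇒ G_5=0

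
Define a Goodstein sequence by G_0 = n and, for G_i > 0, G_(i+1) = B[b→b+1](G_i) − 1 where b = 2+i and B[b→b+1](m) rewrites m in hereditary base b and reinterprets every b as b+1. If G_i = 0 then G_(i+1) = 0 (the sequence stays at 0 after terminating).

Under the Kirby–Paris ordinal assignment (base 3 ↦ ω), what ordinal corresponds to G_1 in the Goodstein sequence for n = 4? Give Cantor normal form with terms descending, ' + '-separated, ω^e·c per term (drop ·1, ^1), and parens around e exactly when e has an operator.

ω^2·2 + ω·2 + 2

i=0: 4 = 2^2 (b=2); 2→3: 3^3 = 27; 27−1 = 26
i=1: 26 = 2·3^2 + 2·3 + 2 (b=3); 3→4: 2·4^2 + 2·4 + 2 = 42; 42−1 = 41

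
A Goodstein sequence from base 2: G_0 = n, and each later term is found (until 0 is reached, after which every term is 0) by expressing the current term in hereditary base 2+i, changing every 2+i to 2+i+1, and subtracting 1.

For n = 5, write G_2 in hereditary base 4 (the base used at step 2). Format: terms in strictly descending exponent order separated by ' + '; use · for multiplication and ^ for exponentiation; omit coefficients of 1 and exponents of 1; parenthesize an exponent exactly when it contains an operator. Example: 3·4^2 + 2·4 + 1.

(0) 5|_2 = 2^2 + 1 ↦ 3^3 + 1|_3 = 28 ⇒ 27
(1) 27|_3 = 3^3 ↦ 4^4|_4 = 256 ⇒ 255

3·4^3 + 3·4^2 + 3·4 + 3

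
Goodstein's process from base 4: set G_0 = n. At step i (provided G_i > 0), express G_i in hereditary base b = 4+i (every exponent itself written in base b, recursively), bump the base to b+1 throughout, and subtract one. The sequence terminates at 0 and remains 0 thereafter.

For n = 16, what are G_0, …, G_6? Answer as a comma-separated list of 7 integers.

(0) 16|_4 = 4^2 ↦ 5^2|_5 = 25 ⇒ 24
(1) 24|_5 = 4·5 + 4 ↦ 4·6 + 4|_6 = 28 ⇒ 27
(2) 27|_6 = 4·6 + 3 ↦ 4·7 + 3|_7 = 31 ⇒ 30
(3) 30|_7 = 4·7 + 2 ↦ 4·8 + 2|_8 = 34 ⇒ 33
(4) 33|_8 = 4·8 + 1 ↦ 4·9 + 1|_9 = 37 ⇒ 36
(5) 36|_9 = 4·9 ↦ 4·10|_10 = 40 ⇒ 39

16, 24, 27, 30, 33, 36, 39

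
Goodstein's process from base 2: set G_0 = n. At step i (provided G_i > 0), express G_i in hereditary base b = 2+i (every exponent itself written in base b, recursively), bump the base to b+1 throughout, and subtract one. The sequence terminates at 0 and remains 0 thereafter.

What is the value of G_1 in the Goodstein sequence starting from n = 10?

83

i=0: 10 = 2^(2 + 1) + 2 (b=2); 2→3: 3^(3 + 1) + 3 = 84; 84−1 = 83
i=1: 83 = 3^(3 + 1) + 2 (b=3); 3→4: 4^(4 + 1) + 2 = 1026; 1026−1 = 1025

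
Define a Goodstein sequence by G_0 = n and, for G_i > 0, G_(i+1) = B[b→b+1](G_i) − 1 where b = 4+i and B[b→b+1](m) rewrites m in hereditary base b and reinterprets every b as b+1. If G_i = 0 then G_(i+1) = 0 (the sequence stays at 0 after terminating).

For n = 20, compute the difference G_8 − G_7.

(0) 20|_4 = 4^2 + 4 ↦ 5^2 + 5|_5 = 30 ⇒ 29
(1) 29|_5 = 5^2 + 4 ↦ 6^2 + 4|_6 = 40 ⇒ 39
(2) 39|_6 = 6^2 + 3 ↦ 7^2 + 3|_7 = 52 ⇒ 51
(3) 51|_7 = 7^2 + 2 ↦ 8^2 + 2|_8 = 66 ⇒ 65
(4) 65|_8 = 8^2 + 1 ↦ 9^2 + 1|_9 = 82 ⇒ 81
(5) 81|_9 = 9^2 ↦ 10^2|_10 = 100 ⇒ 99
(6) 99|_10 = 9·10 + 9 ↦ 9·11 + 9|_11 = 108 ⇒ 107
(7) 107|_11 = 9·11 + 8 ↦ 9·12 + 8|_12 = 116 ⇒ 115

8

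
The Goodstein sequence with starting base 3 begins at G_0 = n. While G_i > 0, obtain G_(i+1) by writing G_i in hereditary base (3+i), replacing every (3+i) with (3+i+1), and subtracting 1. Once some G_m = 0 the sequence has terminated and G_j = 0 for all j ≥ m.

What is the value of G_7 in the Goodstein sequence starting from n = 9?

i=0: 9 = 3^2 (b=3); 3→4: 4^2 = 16; 16−1 = 15
i=1: 15 = 3·4 + 3 (b=4); 4→5: 3·5 + 3 = 18; 18−1 = 17
i=2: 17 = 3·5 + 2 (b=5); 5→6: 3·6 + 2 = 20; 20−1 = 19
i=3: 19 = 3·6 + 1 (b=6); 6→7: 3·7 + 1 = 22; 22−1 = 21
i=4: 21 = 3·7 (b=7); 7→8: 3·8 = 24; 24−1 = 23
i=5: 23 = 2·8 + 7 (b=8); 8→9: 2·9 + 7 = 25; 25−1 = 24
i=6: 24 = 2·9 + 6 (b=9); 9→10: 2·10 + 6 = 26; 26−1 = 25
i=7: 25 = 2·10 + 5 (b=10); 10→11: 2·11 + 5 = 27; 27−1 = 26

25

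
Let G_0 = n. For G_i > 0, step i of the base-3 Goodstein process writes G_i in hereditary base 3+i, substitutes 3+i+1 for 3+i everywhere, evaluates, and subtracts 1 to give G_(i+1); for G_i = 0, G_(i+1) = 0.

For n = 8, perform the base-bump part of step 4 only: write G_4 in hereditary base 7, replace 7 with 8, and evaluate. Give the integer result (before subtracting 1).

12

G_0=8  [base 3] 2·3 + 2  →[3↦4]→  2·4 + 2 = 10  −1 ⇒ G_1=9
G_1=9  [base 4] 2·4 + 1  →[4↦5]→  2·5 + 1 = 11  −1 ⇒ G_2=10
G_2=10  [base 5] 2·5  →[5↦6]→  2·6 = 12  −1 ⇒ G_3=11
G_3=11  [base 6] 6 + 5  →[6↦7]→  7 + 5 = 12  −1 ⇒ G_4=11
G_4=11  [base 7] 7 + 4  →[7↦8]→  8 + 4 = 12  −1 ⇒ G_5=11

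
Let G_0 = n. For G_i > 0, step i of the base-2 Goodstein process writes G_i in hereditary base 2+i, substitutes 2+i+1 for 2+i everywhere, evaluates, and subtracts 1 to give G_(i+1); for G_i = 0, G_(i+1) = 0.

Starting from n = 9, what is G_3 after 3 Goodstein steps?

[0] 9 ≡ 2^(2 + 1) + 1 (base 2). Lift 3: 82. −1: 81.
[1] 81 ≡ 3^(3 + 1) (base 3). Lift 4: 1024. −1: 1023.
[2] 1023 ≡ 3·4^4 + 3·4^3 + 3·4^2 + 3·4 + 3 (base 4). Lift 5: 9843. −1: 9842.
[3] 9842 ≡ 3·5^5 + 3·5^3 + 3·5^2 + 3·5 + 2 (base 5). Lift 6: 140744. −1: 140743.

9842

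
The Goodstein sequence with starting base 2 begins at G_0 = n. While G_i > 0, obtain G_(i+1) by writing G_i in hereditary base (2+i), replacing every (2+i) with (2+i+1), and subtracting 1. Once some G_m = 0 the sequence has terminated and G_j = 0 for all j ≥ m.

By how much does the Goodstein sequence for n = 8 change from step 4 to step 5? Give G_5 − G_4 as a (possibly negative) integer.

1553800

8 —HB2→ 2^(2 + 1) —bump→ 3^(3 + 1) = 81 —(−1)→ 80
80 —HB3→ 2·3^3 + 2·3^2 + 2·3 + 2 —bump→ 2·4^4 + 2·4^2 + 2·4 + 2 = 554 —(−1)→ 553
553 —HB4→ 2·4^4 + 2·4^2 + 2·4 + 1 —bump→ 2·5^5 + 2·5^2 + 2·5 + 1 = 6311 —(−1)→ 6310
6310 —HB5→ 2·5^5 + 2·5^2 + 2·5 —bump→ 2·6^6 + 2·6^2 + 2·6 = 93396 —(−1)→ 93395
93395 —HB6→ 2·6^6 + 2·6^2 + 6 + 5 —bump→ 2·7^7 + 2·7^2 + 7 + 5 = 1647196 —(−1)→ 1647195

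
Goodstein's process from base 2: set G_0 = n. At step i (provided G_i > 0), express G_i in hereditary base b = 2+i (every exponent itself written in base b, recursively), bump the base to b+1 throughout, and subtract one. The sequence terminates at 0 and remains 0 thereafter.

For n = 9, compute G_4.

140743

[0] 9 ≡ 2^(2 + 1) + 1 (base 2). Lift 3: 82. −1: 81.
[1] 81 ≡ 3^(3 + 1) (base 3). Lift 4: 1024. −1: 1023.
[2] 1023 ≡ 3·4^4 + 3·4^3 + 3·4^2 + 3·4 + 3 (base 4). Lift 5: 9843. −1: 9842.
[3] 9842 ≡ 3·5^5 + 3·5^3 + 3·5^2 + 3·5 + 2 (base 5). Lift 6: 140744. −1: 140743.
[4] 140743 ≡ 3·6^6 + 3·6^3 + 3·6^2 + 3·6 + 1 (base 6). Lift 7: 2471827. −1: 2471826.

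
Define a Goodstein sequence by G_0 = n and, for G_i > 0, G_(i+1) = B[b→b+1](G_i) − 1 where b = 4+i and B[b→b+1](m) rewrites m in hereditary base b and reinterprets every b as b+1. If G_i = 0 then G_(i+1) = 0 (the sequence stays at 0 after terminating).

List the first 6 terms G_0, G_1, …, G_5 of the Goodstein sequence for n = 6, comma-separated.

G_0 = 6. HB_4(6) = 4 + 2. Bump = 7. G_1 = 6.
G_1 = 6. HB_5(6) = 5 + 1. Bump = 7. G_2 = 6.
G_2 = 6. HB_6(6) = 6. Bump = 7. G_3 = 6.
G_3 = 6. HB_7(6) = 6. Bump = 6. G_4 = 5.
G_4 = 5. HB_8(5) = 5. Bump = 5. G_5 = 4.

6, 6, 6, 6, 5, 4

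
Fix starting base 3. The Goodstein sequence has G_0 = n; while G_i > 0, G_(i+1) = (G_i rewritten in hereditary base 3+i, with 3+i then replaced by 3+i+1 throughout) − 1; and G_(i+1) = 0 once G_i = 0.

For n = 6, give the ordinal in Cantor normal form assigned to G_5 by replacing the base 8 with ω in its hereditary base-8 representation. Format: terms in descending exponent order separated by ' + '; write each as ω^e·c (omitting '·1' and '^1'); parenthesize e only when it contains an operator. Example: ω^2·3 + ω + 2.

step 0: 6 = 2·3; sub 4 for 3: 2·4; = 8; G_1 = 8−1 = 7
step 1: 7 = 4 + 3; sub 5 for 4: 5 + 3; = 8; G_2 = 8−1 = 7
step 2: 7 = 5 + 2; sub 6 for 5: 6 + 2; = 8; G_3 = 8−1 = 7
step 3: 7 = 6 + 1; sub 7 for 6: 7 + 1; = 8; G_4 = 8−1 = 7
step 4: 7 = 7; sub 8 for 7: 8; = 8; G_5 = 8−1 = 7

7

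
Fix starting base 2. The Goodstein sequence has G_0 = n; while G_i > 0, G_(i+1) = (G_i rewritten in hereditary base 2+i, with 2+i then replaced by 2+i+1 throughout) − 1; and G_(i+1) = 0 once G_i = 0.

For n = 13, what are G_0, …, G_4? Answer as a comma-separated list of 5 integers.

base 2: 13 = 2^(2 + 1) + 2^2 + 1; at 3: 3^(3 + 1) + 3^3 + 1 = 109; next = 108
base 3: 108 = 3^(3 + 1) + 3^3; at 4: 4^(4 + 1) + 4^4 = 1280; next = 1279
base 4: 1279 = 4^(4 + 1) + 3·4^3 + 3·4^2 + 3·4 + 3; at 5: 5^(5 + 1) + 3·5^3 + 3·5^2 + 3·5 + 3 = 16093; next = 16092
base 5: 16092 = 5^(5 + 1) + 3·5^3 + 3·5^2 + 3·5 + 2; at 6: 6^(6 + 1) + 3·6^3 + 3·6^2 + 3·6 + 2 = 280712; next = 280711

13, 108, 1279, 16092, 280711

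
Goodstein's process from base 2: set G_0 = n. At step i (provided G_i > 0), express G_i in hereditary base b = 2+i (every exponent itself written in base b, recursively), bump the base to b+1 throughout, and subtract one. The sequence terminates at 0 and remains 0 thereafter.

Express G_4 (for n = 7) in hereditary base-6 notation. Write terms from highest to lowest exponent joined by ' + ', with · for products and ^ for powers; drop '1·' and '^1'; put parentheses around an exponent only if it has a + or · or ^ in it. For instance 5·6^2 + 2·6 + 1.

6^6 + 1

G_0 = 7. HB_2(7) = 2^2 + 2 + 1. Bump = 31. G_1 = 30.
G_1 = 30. HB_3(30) = 3^3 + 3. Bump = 260. G_2 = 259.
G_2 = 259. HB_4(259) = 4^4 + 3. Bump = 3128. G_3 = 3127.
G_3 = 3127. HB_5(3127) = 5^5 + 2. Bump = 46658. G_4 = 46657.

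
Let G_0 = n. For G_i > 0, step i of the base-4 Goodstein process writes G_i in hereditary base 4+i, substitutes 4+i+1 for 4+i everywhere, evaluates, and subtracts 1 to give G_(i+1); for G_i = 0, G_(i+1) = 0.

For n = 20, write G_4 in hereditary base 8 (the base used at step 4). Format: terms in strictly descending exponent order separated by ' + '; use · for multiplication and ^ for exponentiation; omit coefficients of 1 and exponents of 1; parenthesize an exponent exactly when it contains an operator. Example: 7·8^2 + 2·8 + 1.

8^2 + 1

G_0=20  [base 4] 4^2 + 4  →[4↦5]→  5^2 + 5 = 30  −1 ⇒ G_1=29
G_1=29  [base 5] 5^2 + 4  →[5↦6]→  6^2 + 4 = 40  −1 ⇒ G_2=39
G_2=39  [base 6] 6^2 + 3  →[6↦7]→  7^2 + 3 = 52  −1 ⇒ G_3=51
G_3=51  [base 7] 7^2 + 2  →[7↦8]→  8^2 + 2 = 66  −1 ⇒ G_4=65
G_4=65  [base 8] 8^2 + 1  →[8↦9]→  9^2 + 1 = 82  −1 ⇒ G_5=81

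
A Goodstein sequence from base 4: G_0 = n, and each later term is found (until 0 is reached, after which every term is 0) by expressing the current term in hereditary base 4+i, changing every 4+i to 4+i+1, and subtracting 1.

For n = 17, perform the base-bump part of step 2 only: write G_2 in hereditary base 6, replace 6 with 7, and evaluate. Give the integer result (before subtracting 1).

[0] 17 ≡ 4^2 + 1 (base 4). Lift 5: 26. −1: 25.
[1] 25 ≡ 5^2 (base 5). Lift 6: 36. −1: 35.
[2] 35 ≡ 5·6 + 5 (base 6). Lift 7: 40. −1: 39.

40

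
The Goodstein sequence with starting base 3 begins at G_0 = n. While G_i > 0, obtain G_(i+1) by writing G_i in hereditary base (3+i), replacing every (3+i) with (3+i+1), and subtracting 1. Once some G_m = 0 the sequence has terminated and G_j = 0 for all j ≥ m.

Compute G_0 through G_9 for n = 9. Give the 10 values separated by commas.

G_0=9  [base 3] 3^2  →[3↦4]→  4^2 = 16  −1 ⇒ G_1=15
G_1=15  [base 4] 3·4 + 3  →[4↦5]→  3·5 + 3 = 18  −1 ⇒ G_2=17
G_2=17  [base 5] 3·5 + 2  →[5↦6]→  3·6 + 2 = 20  −1 ⇒ G_3=19
G_3=19  [base 6] 3·6 + 1  →[6↦7]→  3·7 + 1 = 22  −1 ⇒ G_4=21
G_4=21  [base 7] 3·7  →[7↦8]→  3·8 = 24  −1 ⇒ G_5=23
G_5=23  [base 8] 2·8 + 7  →[8↦9]→  2·9 + 7 = 25  −1 ⇒ G_6=24
G_6=24  [base 9] 2·9 + 6  →[9↦10]→  2·10 + 6 = 26  −1 ⇒ G_7=25
G_7=25  [base 10] 2·10 + 5  →[10↦11]→  2·11 + 5 = 27  −1 ⇒ G_8=26
G_8=26  [base 11] 2·11 + 4  →[11↦12]→  2·12 + 4 = 28  −1 ⇒ G_9=27

9, 15, 17, 19, 21, 23, 24, 25, 26, 27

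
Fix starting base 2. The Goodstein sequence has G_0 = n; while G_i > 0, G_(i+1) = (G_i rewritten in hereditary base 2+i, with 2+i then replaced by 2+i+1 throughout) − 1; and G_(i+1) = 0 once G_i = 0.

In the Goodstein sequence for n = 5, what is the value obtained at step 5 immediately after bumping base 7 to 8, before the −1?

1752

i=0: 5 = 2^2 + 1 (b=2); 2→3: 3^3 + 1 = 28; 28−1 = 27
i=1: 27 = 3^3 (b=3); 3→4: 4^4 = 256; 256−1 = 255
i=2: 255 = 3·4^3 + 3·4^2 + 3·4 + 3 (b=4); 4→5: 3·5^3 + 3·5^2 + 3·5 + 3 = 468; 468−1 = 467
i=3: 467 = 3·5^3 + 3·5^2 + 3·5 + 2 (b=5); 5→6: 3·6^3 + 3·6^2 + 3·6 + 2 = 776; 776−1 = 775
i=4: 775 = 3·6^3 + 3·6^2 + 3·6 + 1 (b=6); 6→7: 3·7^3 + 3·7^2 + 3·7 + 1 = 1198; 1198−1 = 1197
i=5: 1197 = 3·7^3 + 3·7^2 + 3·7 (b=7); 7→8: 3·8^3 + 3·8^2 + 3·8 = 1752; 1752−1 = 1751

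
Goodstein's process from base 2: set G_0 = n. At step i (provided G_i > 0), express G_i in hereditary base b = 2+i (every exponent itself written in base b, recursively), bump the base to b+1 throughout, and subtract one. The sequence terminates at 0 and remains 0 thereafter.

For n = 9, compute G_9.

(0) 9|_2 = 2^(2 + 1) + 1 ↦ 3^(3 + 1) + 1|_3 = 82 ⇒ 81
(1) 81|_3 = 3^(3 + 1) ↦ 4^(4 + 1)|_4 = 1024 ⇒ 1023
(2) 1023|_4 = 3·4^4 + 3·4^3 + 3·4^2 + 3·4 + 3 ↦ 3·5^5 + 3·5^3 + 3·5^2 + 3·5 + 3|_5 = 9843 ⇒ 9842
(3) 9842|_5 = 3·5^5 + 3·5^3 + 3·5^2 + 3·5 + 2 ↦ 3·6^6 + 3·6^3 + 3·6^2 + 3·6 + 2|_6 = 140744 ⇒ 140743
(4) 140743|_6 = 3·6^6 + 3·6^3 + 3·6^2 + 3·6 + 1 ↦ 3·7^7 + 3·7^3 + 3·7^2 + 3·7 + 1|_7 = 2471827 ⇒ 2471826
(5) 2471826|_7 = 3·7^7 + 3·7^3 + 3·7^2 + 3·7 ↦ 3·8^8 + 3·8^3 + 3·8^2 + 3·8|_8 = 50333400 ⇒ 50333399
(6) 50333399|_8 = 3·8^8 + 3·8^3 + 3·8^2 + 2·8 + 7 ↦ 3·9^9 + 3·9^3 + 3·9^2 + 2·9 + 7|_9 = 1162263922 ⇒ 1162263921
(7) 1162263921|_9 = 3·9^9 + 3·9^3 + 3·9^2 + 2·9 + 6 ↦ 3·10^10 + 3·10^3 + 3·10^2 + 2·10 + 6|_10 = 30000003326 ⇒ 30000003325
(8) 30000003325|_10 = 3·10^10 + 3·10^3 + 3·10^2 + 2·10 + 5 ↦ 3·11^11 + 3·11^3 + 3·11^2 + 2·11 + 5|_11 = 855935016216 ⇒ 855935016215

855935016215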